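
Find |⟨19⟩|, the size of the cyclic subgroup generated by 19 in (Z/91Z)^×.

12

ord(19) | φ(91) = φ(7·13) = (7−1)·(13−1) = 6·12 = 72 = 2^3 · 3^2.
Divisors of 72: 1, 2, 3, 4, 6, 8, 9, 12, 18, 24, 36, 72.
Evaluate successive powers at the divisors of 72:
19^1 ≡ 19 (mod 91)
19^2 ≡ 88 (mod 91)
19^3 ≡ 34 (mod 91)
19^4 ≡ 9 (mod 91)
19^6 ≡ 64 (mod 91)
19^8 ≡ 81 (mod 91)
19^9 ≡ 83 (mod 91)
19^12 ≡ 1 (mod 91) ✓
The smallest such exponent is 12, so the order of 19 is 12.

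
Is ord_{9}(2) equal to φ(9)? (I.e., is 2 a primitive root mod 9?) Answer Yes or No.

Yes

φ(9) = φ(3^2) = 3·(3−1) = 6 = 2 · 3.
It suffices to check that the order of 2 is not a proper divisor of 6: compute 2^(6/q) for q ∈ {2, 3}.
2^3 ≡ 8 (mod 9)  [q = 2: ≢ 1 ✓]
2^2 ≡ 4 (mod 9)  [q = 3: ≢ 1 ✓]
Every test exponent gives a nontrivial residue, hence 2 generates the full group.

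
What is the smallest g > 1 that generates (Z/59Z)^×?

2

φ(59) = 59 − 1 = 58 = 2 · 29.
Test candidates g = 2, 3, … against the prime factors q ∈ {2, 29} of φ(59): g is a generator iff g^(58/q) ≢ 1 for every such q.
g = 2: 2^29 ≡ 58; 2^2 ≡ 4 — none is 1, so 2 is a primitive root.
So 2 is the smallest generator of (Z/59Z)^×.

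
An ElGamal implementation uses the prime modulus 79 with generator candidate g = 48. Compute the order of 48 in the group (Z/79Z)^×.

By Lagrange's theorem, ord_79(48) divides φ(79) = 79 − 1 = 78 = 2 · 3 · 13.
Divisors of 78: 1, 2, 3, 6, 13, 26, 39, 78.
Check 48^d mod 79 for each divisor in increasing order:
48^1 ≡ 48
48^2 ≡ 13
48^3 ≡ 71
48^6 ≡ 64
48^13 ≡ 56
48^26 ≡ 55
48^39 ≡ 78
48^78 ≡ 1
Therefore the multiplicative order of 48 modulo 79 is 78.

78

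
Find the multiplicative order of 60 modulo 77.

15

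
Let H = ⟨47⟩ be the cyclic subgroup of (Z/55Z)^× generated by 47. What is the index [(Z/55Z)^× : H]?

2

Since 47 ∈ (Z/55Z)^×, its order divides φ(55) = φ(5·11) = (5−1)·(11−1) = 4·10 = 40 = 2^3 · 5.
Divisors of 40: 1, 2, 4, 5, 8, 10, 20, 40.
Compute 47^d (mod 55) for the divisors d until we hit 1:
47^1 ≡ 47 (mod 55)
47^2 ≡ 9 (mod 55)
47^4 ≡ 26 (mod 55)
47^5 ≡ 12 (mod 55)
47^8 ≡ 16 (mod 55)
47^10 ≡ 34 (mod 55)
47^20 ≡ 1 (mod 55) ✓
The order of 47 is 20, so the subgroup it generates has 20 elements.
Index = |(Z/55Z)^×| / |⟨47⟩| = 40 / 20 = 2.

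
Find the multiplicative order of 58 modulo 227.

226

By Lagrange's theorem, ord_227(58) divides φ(227) = 227 − 1 = 226 = 2 · 113.
Divisors of 226: 1, 2, 113, 226.
Test each divisor d:
58^1 ≡ 58 (mod 227)
58^2 ≡ 186 (mod 227)
58^113 ≡ 226 (mod 227)
58^226 ≡ 1 (mod 227) ✓
So ord_227(58) = 226.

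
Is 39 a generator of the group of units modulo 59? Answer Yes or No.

φ(59) = 59 − 1 = 58 = 2 · 29.
An element g generates (Z/59Z)^× iff g^(58/q) ≢ 1 (mod 59) for each prime q ∈ {2, 29}.
39^29 ≡ 58 (mod 59)  [q = 2: ≢ 1 ✓]
39^2 ≡ 46 (mod 59)  [q = 29: ≢ 1 ✓]
Every test exponent gives a nontrivial residue, hence 39 generates the full group.

Yes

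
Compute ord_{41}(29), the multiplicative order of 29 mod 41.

The order of 29 must divide φ(41) = 41 − 1 = 40 = 2^3 · 5.
Divisors of 40: 1, 2, 4, 5, 8, 10, 20, 40.
Test each divisor d:
29^1 ≡ 29 (mod 41)
29^2 ≡ 21 (mod 41)
29^4 ≡ 31 (mod 41)
29^5 ≡ 38 (mod 41)
29^8 ≡ 18 (mod 41)
29^10 ≡ 9 (mod 41)
29^20 ≡ 40 (mod 41)
29^40 ≡ 1 (mod 41) ✓
Therefore the multiplicative order of 29 modulo 41 is 40.

40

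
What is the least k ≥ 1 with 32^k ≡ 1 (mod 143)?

12

Since 32 ∈ (Z/143Z)^×, its order divides φ(143) = φ(11·13) = (11−1)·(13−1) = 10·12 = 120 = 2^3 · 3 · 5.
Divisors of 120: 1, 2, 3, 4, 5, 6, 8, 10, 12, 15, 20, 24, 30, 40, 60, 120.
Test each divisor d:
32^1 ≡ 32 (mod 143)
32^2 ≡ 23 (mod 143)
32^3 ≡ 21 (mod 143)
32^4 ≡ 100 (mod 143)
32^5 ≡ 54 (mod 143)
32^6 ≡ 12 (mod 143)
32^8 ≡ 133 (mod 143)
32^10 ≡ 56 (mod 143)
32^12 ≡ 1 (mod 143) ✓
The smallest such exponent is 12, so the order of 32 is 12.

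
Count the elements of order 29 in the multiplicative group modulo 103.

0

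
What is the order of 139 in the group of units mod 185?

18

ord(139) | φ(185) = φ(5·37) = (5−1)·(37−1) = 4·36 = 144 = 2^4 · 3^2.
Divisors of 144: 1, 2, 3, 4, 6, 8, 9, 12, 16, 18, 24, 36, 48, 72, 144.
Check 139^d mod 185 for each divisor in increasing order:
139^1 ≡ 139 (mod 185)
139^2 ≡ 81 (mod 185)
139^3 ≡ 159 (mod 185)
139^4 ≡ 86 (mod 185)
139^6 ≡ 121 (mod 185)
139^8 ≡ 181 (mod 185)
139^9 ≡ 184 (mod 185)
139^12 ≡ 26 (mod 185)
139^16 ≡ 16 (mod 185)
139^18 ≡ 1 (mod 185) ✓
Hence ord(139) = 18.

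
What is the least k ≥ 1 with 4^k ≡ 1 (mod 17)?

4

Since 4 ∈ (Z/17Z)^×, its order divides φ(17) = 17 − 1 = 16 = 2^4.
Divisors of 16: 1, 2, 4, 8, 16.
Check 4^d mod 17 for each divisor in increasing order:
4^1 ≡ 4
4^2 ≡ 16
4^4 ≡ 1
Hence ord(4) = 4.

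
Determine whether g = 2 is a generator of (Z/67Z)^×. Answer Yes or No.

φ(67) = 67 − 1 = 66 = 2 · 3 · 11.
An element g generates (Z/67Z)^× iff g^(66/q) ≢ 1 (mod 67) for each prime q ∈ {2, 3, 11}.
2^33 ≡ 66 (mod 67)  [q = 2: ≢ 1 ✓]
2^22 ≡ 37 (mod 67)  [q = 3: ≢ 1 ✓]
2^6 ≡ 64 (mod 67)  [q = 11: ≢ 1 ✓]
All checks pass, so 2 has order 66 and is a primitive root modulo 67.

Yes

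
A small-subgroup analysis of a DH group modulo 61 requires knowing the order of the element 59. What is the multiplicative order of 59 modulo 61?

The order of 59 must divide φ(61) = 61 − 1 = 60 = 2^2 · 3 · 5.
Divisors of 60: 1, 2, 3, 4, 5, 6, 10, 12, 15, 20, 30, 60.
Check 59^d mod 61 for each divisor in increasing order:
59^1 ≡ 59 (mod 61)
59^2 ≡ 4 (mod 61)
59^3 ≡ 53 (mod 61)
59^4 ≡ 16 (mod 61)
59^5 ≡ 29 (mod 61)
59^6 ≡ 3 (mod 61)
59^10 ≡ 48 (mod 61)
59^12 ≡ 9 (mod 61)
59^15 ≡ 50 (mod 61)
59^20 ≡ 47 (mod 61)
59^30 ≡ 60 (mod 61)
59^60 ≡ 1 (mod 61) ✓
Therefore the multiplicative order of 59 modulo 61 is 60.

60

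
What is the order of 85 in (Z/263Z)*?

The order of 85 must divide φ(263) = 263 − 1 = 262 = 2 · 131.
Divisors of 262: 1, 2, 131, 262.
Check 85^d mod 263 for each divisor in increasing order:
85^1 ≡ 85 (mod 263)
85^2 ≡ 124 (mod 263)
85^131 ≡ 262 (mod 263)
85^262 ≡ 1 (mod 263) ✓
Therefore the multiplicative order of 85 modulo 263 is 262.

262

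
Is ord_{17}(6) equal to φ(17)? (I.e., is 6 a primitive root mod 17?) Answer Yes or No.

Yes

φ(17) = 17 − 1 = 16 = 2^4.
An element g generates (Z/17Z)^× iff g^(16/q) ≢ 1 (mod 17) for each prime q ∈ {2}.
6^8 ≡ 16 (mod 17)  [q = 2: ≢ 1 ✓]
All checks pass, so 6 has order 16 and is a primitive root modulo 17.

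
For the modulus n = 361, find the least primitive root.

2

φ(361) = φ(19^2) = 19·(19−1) = 342 = 2 · 3^2 · 19.
Test candidates g = 2, 3, … against the prime factors q ∈ {2, 3, 19} of φ(361): g is a generator iff g^(342/q) ≢ 1 for every such q.
g = 2: 2^171 ≡ 360; 2^114 ≡ 292; 2^18 ≡ 58 — none is 1, so 2 is a primitive root.
The smallest primitive root modulo 361 is 2.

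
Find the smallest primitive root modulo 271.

6

φ(271) = 271 − 1 = 270 = 2 · 3^3 · 5.
g is a primitive root iff g^(270/q) ≢ 1 (mod 271) for each prime q ∈ {2, 3, 5}.
g = 2: 2^135 ≡ 1 — hits 1, so not a primitive root.
g = 3: 3^135 ≡ 270; 3^90 ≡ 1 — hits 1, so not a primitive root.
g = 4: 4^135 ≡ 1 — hits 1, so not a primitive root.
g = 5: 5^135 ≡ 1 — hits 1, so not a primitive root.
g = 6: 6^135 ≡ 270; 6^90 ≡ 242; 6^54 ≡ 10 — none is 1, so 6 is a primitive root.
Hence the least primitive root of 271 is 6.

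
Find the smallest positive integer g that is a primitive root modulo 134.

7

φ(134) = φ(2)·φ(67) = 1·66 = 66 = 2 · 3 · 11.
Test candidates g = 2, 3, … against the prime factors q ∈ {2, 3, 11} of φ(134): g is a generator iff g^(66/q) ≢ 1 for every such q.
g = 2: gcd(2, 134) = 2 > 1, not a unit — skip.
g = 3: 3^33 ≡ 133; 3^22 ≡ 1 — hits 1, so not a primitive root.
g = 4: gcd(4, 134) = 2 > 1, not a unit — skip.
g = 5: 5^33 ≡ 133; 5^22 ≡ 1 — hits 1, so not a primitive root.
g = 6: gcd(6, 134) = 2 > 1, not a unit — skip.
g = 7: 7^33 ≡ 133; 7^22 ≡ 29; 7^6 ≡ 131 — none is 1, so 7 is a primitive root.
Hence the least primitive root of 134 is 7.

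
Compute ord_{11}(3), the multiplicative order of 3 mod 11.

5

The order of 3 must divide φ(11) = 11 − 1 = 10 = 2 · 5.
Divisors of 10: 1, 2, 5, 10.
Check 3^d mod 11 for each divisor in increasing order:
3^1 ≡ 3 (mod 11)
3^2 ≡ 9 (mod 11)
3^5 ≡ 1 (mod 11) ✓
So ord_11(3) = 5.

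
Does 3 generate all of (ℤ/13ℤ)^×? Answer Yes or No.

No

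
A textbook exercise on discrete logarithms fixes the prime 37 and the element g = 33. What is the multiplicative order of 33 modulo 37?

By Lagrange's theorem, ord_37(33) divides φ(37) = 37 − 1 = 36 = 2^2 · 3^2.
Divisors of 36: 1, 2, 3, 4, 6, 9, 12, 18, 36.
Check 33^d mod 37 for each divisor in increasing order:
33^1 ≡ 33 (mod 37)
33^2 ≡ 16 (mod 37)
33^3 ≡ 10 (mod 37)
33^4 ≡ 34 (mod 37)
33^6 ≡ 26 (mod 37)
33^9 ≡ 1 (mod 37) ✓
So ord_37(33) = 9.

9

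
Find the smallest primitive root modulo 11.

φ(11) = 11 − 1 = 10 = 2 · 5.
Test candidates g = 2, 3, … against the prime factors q ∈ {2, 5} of φ(11): g is a generator iff g^(10/q) ≢ 1 for every such q.
g = 2: 2^5 ≡ 10; 2^2 ≡ 4 — none is 1, so 2 is a primitive root.
Hence the least primitive root of 11 is 2.

2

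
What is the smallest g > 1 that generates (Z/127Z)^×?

3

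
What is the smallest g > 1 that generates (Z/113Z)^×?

φ(113) = 113 − 1 = 112 = 2^4 · 7.
g is a primitive root iff g^(112/q) ≢ 1 (mod 113) for each prime q ∈ {2, 7}.
g = 2: 2^56 ≡ 1 — hits 1, so not a primitive root.
g = 3: 3^56 ≡ 112; 3^16 ≡ 49 — none is 1, so 3 is a primitive root.
The smallest primitive root modulo 113 is 3.

3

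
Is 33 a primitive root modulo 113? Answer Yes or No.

Yes

φ(113) = 113 − 1 = 112 = 2^4 · 7.
It suffices to check that the order of 33 is not a proper divisor of 112: compute 33^(112/q) for q ∈ {2, 7}.
33^56 ≡ 112 (mod 113)  [q = 2: ≢ 1 ✓]
33^16 ≡ 109 (mod 113)  [q = 7: ≢ 1 ✓]
All checks pass, so 33 has order 112 and is a primitive root modulo 113.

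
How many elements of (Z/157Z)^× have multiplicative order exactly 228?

φ(157) = 157 − 1 = 156 = 2^2 · 3 · 13.
(Z/157Z)^× is cyclic (|G| = 156); a cyclic group of order m has exactly φ(d) elements of each order d | m, and none otherwise.
228 does not divide 156, so no element of (Z/157Z)^× has order 228.

0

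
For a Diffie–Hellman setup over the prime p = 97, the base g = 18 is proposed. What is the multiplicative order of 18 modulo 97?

By Lagrange's theorem, ord_97(18) divides φ(97) = 97 − 1 = 96 = 2^5 · 3.
Divisors of 96: 1, 2, 3, 4, 6, 8, 12, 16, 24, 32, 48, 96.
Check 18^d mod 97 for each divisor in increasing order:
18^1 ≡ 18 (mod 97)
18^2 ≡ 33 (mod 97)
18^3 ≡ 12 (mod 97)
18^4 ≡ 22 (mod 97)
18^6 ≡ 47 (mod 97)
18^8 ≡ 96 (mod 97)
18^12 ≡ 75 (mod 97)
18^16 ≡ 1 (mod 97) ✓
The smallest such exponent is 16, so the order of 18 is 16.

16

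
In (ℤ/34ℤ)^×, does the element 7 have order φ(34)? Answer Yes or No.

Yes

φ(34) = φ(2)·φ(17) = 1·16 = 16 = 2^4.
7 is a primitive root mod 34 iff 7^(φ(34)/q) ≢ 1 for every prime q | φ(34), i.e. q ∈ {2}.
7^8 ≡ 33 (mod 34)  [q = 2: ≢ 1 ✓]
Every test exponent gives a nontrivial residue, hence 7 generates the full group.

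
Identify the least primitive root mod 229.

6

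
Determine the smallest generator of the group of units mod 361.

2

φ(361) = φ(19^2) = 19·(19−1) = 342 = 2 · 3^2 · 19.
g is a primitive root iff g^(342/q) ≢ 1 (mod 361) for each prime q ∈ {2, 3, 19}.
g = 2: 2^171 ≡ 360; 2^114 ≡ 292; 2^18 ≡ 58 — none is 1, so 2 is a primitive root.
So 2 is the smallest generator of (Z/361Z)^×.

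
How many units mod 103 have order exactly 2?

1

φ(103) = 103 − 1 = 102 = 2 · 3 · 17.
In a cyclic group of order 102, there are φ(d) elements of order d for each divisor d of 102, and zero for non-divisors.
2 | 102, and φ(2) = 2 − 1 = 1.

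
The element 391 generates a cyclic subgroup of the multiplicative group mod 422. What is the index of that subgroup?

10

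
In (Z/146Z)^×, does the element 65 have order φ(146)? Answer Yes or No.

No

φ(146) = φ(2)·φ(73) = 1·72 = 72 = 2^3 · 3^2.
Test 65^(72/q) mod 146 for each prime factor q of 72:
65^36 ≡ 1 (mod 146)  [q = 2: ≡ 1 ✗]
65^24 ≡ 1 (mod 146)  [q = 3: ≡ 1 ✗]
Since 65^36 ≡ 1, the order of 65 divides 36 < 72, so 65 is not a primitive root.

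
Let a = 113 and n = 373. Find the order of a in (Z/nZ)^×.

The order of 113 must divide φ(373) = 373 − 1 = 372 = 2^2 · 3 · 31.
Divisors of 372: 1, 2, 3, 4, 6, 12, 31, 62, 93, 124, 186, 372.
Evaluate successive powers at the divisors of 372:
113^1 ≡ 113 (mod 373)
113^2 ≡ 87 (mod 373)
113^3 ≡ 133 (mod 373)
113^4 ≡ 109 (mod 373)
113^6 ≡ 158 (mod 373)
113^12 ≡ 346 (mod 373)
113^31 ≡ 104 (mod 373)
113^62 ≡ 372 (mod 373)
113^93 ≡ 269 (mod 373)
113^124 ≡ 1 (mod 373) ✓
Therefore the multiplicative order of 113 modulo 373 is 124.

124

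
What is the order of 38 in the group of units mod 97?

By Lagrange's theorem, ord_97(38) divides φ(97) = 97 − 1 = 96 = 2^5 · 3.
Divisors of 96: 1, 2, 3, 4, 6, 8, 12, 16, 24, 32, 48, 96.
Evaluate successive powers at the divisors of 96:
38^1 ≡ 38 (mod 97)
38^2 ≡ 86 (mod 97)
38^3 ≡ 67 (mod 97)
38^4 ≡ 24 (mod 97)
38^6 ≡ 27 (mod 97)
38^8 ≡ 91 (mod 97)
38^12 ≡ 50 (mod 97)
38^16 ≡ 36 (mod 97)
38^24 ≡ 75 (mod 97)
38^32 ≡ 35 (mod 97)
38^48 ≡ 96 (mod 97)
38^96 ≡ 1 (mod 97) ✓
Therefore the multiplicative order of 38 modulo 97 is 96.

96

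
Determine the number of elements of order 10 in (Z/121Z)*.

4

φ(121) = φ(11^2) = 11·(11−1) = 110 = 2 · 5 · 11.
In a cyclic group of order 110, there are φ(d) elements of order d for each divisor d of 110, and zero for non-divisors.
10 = 2 · 5 divides 110, and φ(10) = 4.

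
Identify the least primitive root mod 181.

φ(181) = 181 − 1 = 180 = 2^2 · 3^2 · 5.
g is a primitive root iff g^(180/q) ≢ 1 (mod 181) for each prime q ∈ {2, 3, 5}.
g = 2: 2^90 ≡ 180; 2^60 ≡ 48; 2^36 ≡ 59 — none is 1, so 2 is a primitive root.
So 2 is the smallest generator of (Z/181Z)^×.

2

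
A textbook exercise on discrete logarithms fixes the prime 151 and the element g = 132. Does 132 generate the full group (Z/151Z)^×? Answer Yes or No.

No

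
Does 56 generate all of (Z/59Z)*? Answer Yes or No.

φ(59) = 59 − 1 = 58 = 2 · 29.
An element g generates (Z/59Z)^× iff g^(58/q) ≢ 1 (mod 59) for each prime q ∈ {2, 29}.
56^29 ≡ 58 (mod 59)  [q = 2: ≢ 1 ✓]
56^2 ≡ 9 (mod 59)  [q = 29: ≢ 1 ✓]
Every test exponent gives a nontrivial residue, hence 56 generates the full group.

Yes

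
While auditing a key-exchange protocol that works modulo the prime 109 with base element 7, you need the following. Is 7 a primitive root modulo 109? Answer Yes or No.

No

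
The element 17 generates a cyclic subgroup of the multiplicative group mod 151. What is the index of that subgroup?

2

The order of 17 must divide φ(151) = 151 − 1 = 150 = 2 · 3 · 5^2.
Divisors of 150: 1, 2, 3, 5, 6, 10, 15, 25, 30, 50, 75, 150.
Test each divisor d:
17^1 ≡ 17
17^2 ≡ 138
17^3 ≡ 81
17^5 ≡ 4
17^6 ≡ 68
17^10 ≡ 16
17^15 ≡ 64
17^25 ≡ 118
17^30 ≡ 19
17^50 ≡ 32
17^75 ≡ 1
The order of 17 is 75, so the subgroup it generates has 75 elements.
The index is φ(151) / ord(17) = 150 / 75 = 2.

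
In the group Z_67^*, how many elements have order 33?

φ(67) = 67 − 1 = 66 = 2 · 3 · 11.
(Z/67Z)^× is cyclic (|G| = 66); a cyclic group of order m has exactly φ(d) elements of each order d | m, and none otherwise.
33 = 3 · 11 divides 66, and φ(33) = 20.

20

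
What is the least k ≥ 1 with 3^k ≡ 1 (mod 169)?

Since 3 ∈ (Z/169Z)^×, its order divides φ(169) = φ(13^2) = 13·(13−1) = 156 = 2^2 · 3 · 13.
Divisors of 156: 1, 2, 3, 4, 6, 12, 13, 26, 39, 52, 78, 156.
Test each divisor d:
3^1 ≡ 3
3^2 ≡ 9
3^3 ≡ 27
3^4 ≡ 81
3^6 ≡ 53
3^12 ≡ 105
3^13 ≡ 146
3^26 ≡ 22
3^39 ≡ 1
Therefore the multiplicative order of 3 modulo 169 is 39.

39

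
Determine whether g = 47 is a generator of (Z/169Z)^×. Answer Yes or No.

No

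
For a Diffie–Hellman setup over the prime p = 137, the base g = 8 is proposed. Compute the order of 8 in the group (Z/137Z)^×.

Since 8 ∈ (Z/137Z)^×, its order divides φ(137) = 137 − 1 = 136 = 2^3 · 17.
Divisors of 136: 1, 2, 4, 8, 17, 34, 68, 136.
Evaluate successive powers at the divisors of 136:
8^1 ≡ 8 (mod 137)
8^2 ≡ 64 (mod 137)
8^4 ≡ 123 (mod 137)
8^8 ≡ 59 (mod 137)
8^17 ≡ 37 (mod 137)
8^34 ≡ 136 (mod 137)
8^68 ≡ 1 (mod 137) ✓
The smallest such exponent is 68, so the order of 8 is 68.

68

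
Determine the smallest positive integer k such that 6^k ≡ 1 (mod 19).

9

ord(6) | φ(19) = 19 − 1 = 18 = 2 · 3^2.
Divisors of 18: 1, 2, 3, 6, 9, 18.
Compute 6^d (mod 19) for the divisors d until we hit 1:
6^1 ≡ 6 (mod 19)
6^2 ≡ 17 (mod 19)
6^3 ≡ 7 (mod 19)
6^6 ≡ 11 (mod 19)
6^9 ≡ 1 (mod 19) ✓
So ord_19(6) = 9.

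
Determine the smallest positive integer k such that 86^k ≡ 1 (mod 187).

5

The order of 86 must divide φ(187) = φ(11·17) = (11−1)·(17−1) = 10·16 = 160 = 2^5 · 5.
Divisors of 160: 1, 2, 4, 5, 8, 10, 16, 20, 32, 40, 80, 160.
Evaluate successive powers at the divisors of 160:
86^1 ≡ 86 (mod 187)
86^2 ≡ 103 (mod 187)
86^4 ≡ 137 (mod 187)
86^5 ≡ 1 (mod 187) ✓
The smallest such exponent is 5, so the order of 86 is 5.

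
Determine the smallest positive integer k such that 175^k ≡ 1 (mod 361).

171

Since 175 ∈ (Z/361Z)^×, its order divides φ(361) = φ(19^2) = 19·(19−1) = 342 = 2 · 3^2 · 19.
Divisors of 342: 1, 2, 3, 6, 9, 18, 19, 38, 57, 114, 171, 342.
Test each divisor d:
175^1 ≡ 175 (mod 361)
175^2 ≡ 301 (mod 361)
175^3 ≡ 330 (mod 361)
175^6 ≡ 239 (mod 361)
175^9 ≡ 172 (mod 361)
175^18 ≡ 343 (mod 361)
175^19 ≡ 99 (mod 361)
175^38 ≡ 54 (mod 361)
175^57 ≡ 292 (mod 361)
175^114 ≡ 68 (mod 361)
175^171 ≡ 1 (mod 361) ✓
So ord_361(175) = 171.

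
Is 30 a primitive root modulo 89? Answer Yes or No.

Yes

φ(89) = 89 − 1 = 88 = 2^3 · 11.
It suffices to check that the order of 30 is not a proper divisor of 88: compute 30^(88/q) for q ∈ {2, 11}.
30^44 ≡ 88 (mod 89)  [q = 2: ≢ 1 ✓]
30^8 ≡ 32 (mod 89)  [q = 11: ≢ 1 ✓]
Every test exponent gives a nontrivial residue, hence 30 generates the full group.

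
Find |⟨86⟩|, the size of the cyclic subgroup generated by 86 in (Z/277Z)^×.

ord(86) | φ(277) = 277 − 1 = 276 = 2^2 · 3 · 23.
Divisors of 276: 1, 2, 3, 4, 6, 12, 23, 46, 69, 92, 138, 276.
Test each divisor d:
86^1 ≡ 86
86^2 ≡ 194
86^3 ≡ 64
86^4 ≡ 241
86^6 ≡ 218
86^12 ≡ 157
86^23 ≡ 161
86^46 ≡ 160
86^69 ≡ 276
86^92 ≡ 116
86^138 ≡ 1
Hence ord(86) = 138.

138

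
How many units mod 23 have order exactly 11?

10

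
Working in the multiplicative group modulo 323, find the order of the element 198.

By Lagrange's theorem, ord_323(198) divides φ(323) = φ(17·19) = (17−1)·(19−1) = 16·18 = 288 = 2^5 · 3^2.
Divisors of 288: 1, 2, 3, 4, 6, 8, 9, 12, 16, 18, 24, 32, 36, 48, 72, 96, 144, 288.
Check 198^d mod 323 for each divisor in increasing order:
198^1 ≡ 198 (mod 323)
198^2 ≡ 121 (mod 323)
198^3 ≡ 56 (mod 323)
198^4 ≡ 106 (mod 323)
198^6 ≡ 229 (mod 323)
198^8 ≡ 254 (mod 323)
198^9 ≡ 227 (mod 323)
198^12 ≡ 115 (mod 323)
198^16 ≡ 239 (mod 323)
198^18 ≡ 172 (mod 323)
198^24 ≡ 305 (mod 323)
198^32 ≡ 273 (mod 323)
198^36 ≡ 191 (mod 323)
198^48 ≡ 1 (mod 323) ✓
Therefore the multiplicative order of 198 modulo 323 is 48.

48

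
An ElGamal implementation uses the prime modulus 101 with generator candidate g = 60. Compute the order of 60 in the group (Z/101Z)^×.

20

ord(60) | φ(101) = 101 − 1 = 100 = 2^2 · 5^2.
Divisors of 100: 1, 2, 4, 5, 10, 20, 25, 50, 100.
Test each divisor d:
60^1 ≡ 60 (mod 101)
60^2 ≡ 65 (mod 101)
60^4 ≡ 84 (mod 101)
60^5 ≡ 91 (mod 101)
60^10 ≡ 100 (mod 101)
60^20 ≡ 1 (mod 101) ✓
The smallest such exponent is 20, so the order of 60 is 20.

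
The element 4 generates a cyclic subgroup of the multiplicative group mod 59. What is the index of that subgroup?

2

Since 4 ∈ (Z/59Z)^×, its order divides φ(59) = 59 − 1 = 58 = 2 · 29.
Divisors of 58: 1, 2, 29, 58.
Evaluate successive powers at the divisors of 58:
4^1 ≡ 4 (mod 59)
4^2 ≡ 16 (mod 59)
4^29 ≡ 1 (mod 59) ✓
So ord_59(4) = 29, hence |⟨4⟩| = 29.
Index = |(Z/59Z)^×| / |⟨4⟩| = 58 / 29 = 2.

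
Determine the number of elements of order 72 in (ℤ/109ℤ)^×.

0

φ(109) = 109 − 1 = 108 = 2^2 · 3^3.
(Z/109Z)^× is cyclic (|G| = 108); a cyclic group of order m has exactly φ(d) elements of each order d | m, and none otherwise.
Since 72 ∤ 108, the count is 0.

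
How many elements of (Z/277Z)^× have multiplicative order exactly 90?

φ(277) = 277 − 1 = 276 = 2^2 · 3 · 23.
Since (Z/277Z)^× is cyclic of order 276, the number of elements of order d is φ(d) when d | 276 and 0 otherwise.
Since 90 ∤ 276, the count is 0.

0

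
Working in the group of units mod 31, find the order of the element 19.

15

The order of 19 must divide φ(31) = 31 − 1 = 30 = 2 · 3 · 5.
Divisors of 30: 1, 2, 3, 5, 6, 10, 15, 30.
Test each divisor d:
19^1 ≡ 19 (mod 31)
19^2 ≡ 20 (mod 31)
19^3 ≡ 8 (mod 31)
19^5 ≡ 5 (mod 31)
19^6 ≡ 2 (mod 31)
19^10 ≡ 25 (mod 31)
19^15 ≡ 1 (mod 31) ✓
Hence ord(19) = 15.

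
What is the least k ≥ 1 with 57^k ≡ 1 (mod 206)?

6

Since 57 ∈ (Z/206Z)^×, its order divides φ(206) = φ(2)·φ(103) = 1·102 = 102 = 2 · 3 · 17.
Divisors of 102: 1, 2, 3, 6, 17, 34, 51, 102.
Check 57^d mod 206 for each divisor in increasing order:
57^1 ≡ 57 (mod 206)
57^2 ≡ 159 (mod 206)
57^3 ≡ 205 (mod 206)
57^6 ≡ 1 (mod 206) ✓
Therefore the multiplicative order of 57 modulo 206 is 6.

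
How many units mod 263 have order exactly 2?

φ(263) = 263 − 1 = 262 = 2 · 131.
Since (Z/263Z)^× is cyclic of order 262, the number of elements of order d is φ(d) when d | 262 and 0 otherwise.
2 | 262, and φ(2) = 2 − 1 = 1.

1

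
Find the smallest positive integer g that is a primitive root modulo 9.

φ(9) = φ(3^2) = 3·(3−1) = 6 = 2 · 3.
g is a primitive root iff g^(6/q) ≢ 1 (mod 9) for each prime q ∈ {2, 3}.
g = 2: 2^3 ≡ 8; 2^2 ≡ 4 — none is 1, so 2 is a primitive root.
Hence the least primitive root of 9 is 2.

2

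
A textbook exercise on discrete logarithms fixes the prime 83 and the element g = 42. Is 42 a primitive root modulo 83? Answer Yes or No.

φ(83) = 83 − 1 = 82 = 2 · 41.
An element g generates (Z/83Z)^× iff g^(82/q) ≢ 1 (mod 83) for each prime q ∈ {2, 41}.
42^41 ≡ 82 (mod 83)  [q = 2: ≢ 1 ✓]
42^2 ≡ 21 (mod 83)  [q = 41: ≢ 1 ✓]
All checks pass, so 42 has order 82 and is a primitive root modulo 83.

Yes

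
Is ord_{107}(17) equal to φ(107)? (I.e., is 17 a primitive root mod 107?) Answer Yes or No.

φ(107) = 107 − 1 = 106 = 2 · 53.
17 is a primitive root mod 107 iff 17^(φ(107)/q) ≢ 1 for every prime q | φ(107), i.e. q ∈ {2, 53}.
17^53 ≡ 106 (mod 107)  [q = 2: ≢ 1 ✓]
17^2 ≡ 75 (mod 107)  [q = 53: ≢ 1 ✓]
Every test exponent gives a nontrivial residue, hence 17 generates the full group.

Yes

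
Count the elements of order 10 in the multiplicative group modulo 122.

4

φ(122) = φ(2)·φ(61) = 1·60 = 60 = 2^2 · 3 · 5.
Since (Z/122Z)^× is cyclic of order 60, the number of elements of order d is φ(d) when d | 60 and 0 otherwise.
10 = 2 · 5 divides 60, and φ(10) = 4.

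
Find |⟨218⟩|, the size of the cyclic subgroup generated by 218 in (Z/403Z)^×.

6

By Lagrange's theorem, ord_403(218) divides φ(403) = φ(13·31) = (13−1)·(31−1) = 12·30 = 360 = 2^3 · 3^2 · 5.
Divisors of 360: 1, 2, 3, 4, 5, 6, 8, 9, 10, 12, 15, 18, 20, 24, 30, 36, 40, 45, 60, 72, 90, 120, 180, 360.
Check 218^d mod 403 for each divisor in increasing order:
218^1 ≡ 218 (mod 403)
218^2 ≡ 373 (mod 403)
218^3 ≡ 311 (mod 403)
218^4 ≡ 94 (mod 403)
218^5 ≡ 342 (mod 403)
218^6 ≡ 1 (mod 403) ✓
The smallest such exponent is 6, so the order of 218 is 6.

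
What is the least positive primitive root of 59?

φ(59) = 59 − 1 = 58 = 2 · 29.
Test candidates g = 2, 3, … against the prime factors q ∈ {2, 29} of φ(59): g is a generator iff g^(58/q) ≢ 1 for every such q.
g = 2: 2^29 ≡ 58; 2^2 ≡ 4 — none is 1, so 2 is a primitive root.
Hence the least primitive root of 59 is 2.

2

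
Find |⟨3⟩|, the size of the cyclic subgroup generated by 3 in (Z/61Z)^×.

10

Since 3 ∈ (Z/61Z)^×, its order divides φ(61) = 61 − 1 = 60 = 2^2 · 3 · 5.
Divisors of 60: 1, 2, 3, 4, 5, 6, 10, 12, 15, 20, 30, 60.
Compute 3^d (mod 61) for the divisors d until we hit 1:
3^1 ≡ 3
3^2 ≡ 9
3^3 ≡ 27
3^4 ≡ 20
3^5 ≡ 60
3^6 ≡ 58
3^10 ≡ 1
The smallest such exponent is 10, so the order of 3 is 10.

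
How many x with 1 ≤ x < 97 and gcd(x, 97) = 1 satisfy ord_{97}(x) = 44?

0

φ(97) = 97 − 1 = 96 = 2^5 · 3.
Since (Z/97Z)^× is cyclic of order 96, the number of elements of order d is φ(d) when d | 96 and 0 otherwise.
Here 96 is not a multiple of 44, so there are no elements of order 44.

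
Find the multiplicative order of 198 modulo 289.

272

By Lagrange's theorem, ord_289(198) divides φ(289) = φ(17^2) = 17·(17−1) = 272 = 2^4 · 17.
Divisors of 272: 1, 2, 4, 8, 16, 17, 34, 68, 136, 272.
Test each divisor d:
198^1 ≡ 198
198^2 ≡ 189
198^4 ≡ 174
198^8 ≡ 220
198^16 ≡ 137
198^17 ≡ 249
198^34 ≡ 155
198^68 ≡ 38
198^136 ≡ 288
198^272 ≡ 1
The smallest such exponent is 272, so the order of 198 is 272.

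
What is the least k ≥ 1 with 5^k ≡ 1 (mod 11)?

The order of 5 must divide φ(11) = 11 − 1 = 10 = 2 · 5.
Divisors of 10: 1, 2, 5, 10.
Check 5^d mod 11 for each divisor in increasing order:
5^1 ≡ 5 (mod 11)
5^2 ≡ 3 (mod 11)
5^5 ≡ 1 (mod 11) ✓
Therefore the multiplicative order of 5 modulo 11 is 5.

5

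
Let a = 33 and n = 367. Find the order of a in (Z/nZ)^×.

183

The order of 33 must divide φ(367) = 367 − 1 = 366 = 2 · 3 · 61.
Divisors of 366: 1, 2, 3, 6, 61, 122, 183, 366.
Test each divisor d:
33^1 ≡ 33
33^2 ≡ 355
33^3 ≡ 338
33^6 ≡ 107
33^61 ≡ 83
33^122 ≡ 283
33^183 ≡ 1
Hence ord(33) = 183.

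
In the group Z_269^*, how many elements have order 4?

2

φ(269) = 269 − 1 = 268 = 2^2 · 67.
(Z/269Z)^× is cyclic (|G| = 268); a cyclic group of order m has exactly φ(d) elements of each order d | m, and none otherwise.
4 = 2^2 divides 268, and φ(4) = 2.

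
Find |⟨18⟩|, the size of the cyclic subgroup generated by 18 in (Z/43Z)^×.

The order of 18 must divide φ(43) = 43 − 1 = 42 = 2 · 3 · 7.
Divisors of 42: 1, 2, 3, 6, 7, 14, 21, 42.
Compute 18^d (mod 43) for the divisors d until we hit 1:
18^1 ≡ 18 (mod 43)
18^2 ≡ 23 (mod 43)
18^3 ≡ 27 (mod 43)
18^6 ≡ 41 (mod 43)
18^7 ≡ 7 (mod 43)
18^14 ≡ 6 (mod 43)
18^21 ≡ 42 (mod 43)
18^42 ≡ 1 (mod 43) ✓
Hence ord(18) = 42.

42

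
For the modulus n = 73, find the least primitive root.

5

φ(73) = 73 − 1 = 72 = 2^3 · 3^2.
g is a primitive root iff g^(72/q) ≢ 1 (mod 73) for each prime q ∈ {2, 3}.
g = 2: 2^36 ≡ 1 — hits 1, so not a primitive root.
g = 3: 3^36 ≡ 1 — hits 1, so not a primitive root.
g = 4: 4^36 ≡ 1 — hits 1, so not a primitive root.
g = 5: 5^36 ≡ 72; 5^24 ≡ 8 — none is 1, so 5 is a primitive root.
Hence the least primitive root of 73 is 5.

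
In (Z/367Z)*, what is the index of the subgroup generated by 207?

ord(207) | φ(367) = 367 − 1 = 366 = 2 · 3 · 61.
Divisors of 366: 1, 2, 3, 6, 61, 122, 183, 366.
Test each divisor d:
207^1 ≡ 207 (mod 367)
207^2 ≡ 277 (mod 367)
207^3 ≡ 87 (mod 367)
207^6 ≡ 229 (mod 367)
207^61 ≡ 283 (mod 367)
207^122 ≡ 83 (mod 367)
207^183 ≡ 1 (mod 367) ✓
Thus |⟨207⟩| = ord(207) = 183.
[(Z/367Z)^× : ⟨207⟩] = 366/183 = 2.

2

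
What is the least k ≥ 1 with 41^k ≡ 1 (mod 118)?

29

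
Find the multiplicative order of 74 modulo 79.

By Lagrange's theorem, ord_79(74) divides φ(79) = 79 − 1 = 78 = 2 · 3 · 13.
Divisors of 78: 1, 2, 3, 6, 13, 26, 39, 78.
Test each divisor d:
74^1 ≡ 74
74^2 ≡ 25
74^3 ≡ 33
74^6 ≡ 62
74^13 ≡ 56
74^26 ≡ 55
74^39 ≡ 78
74^78 ≡ 1
The smallest such exponent is 78, so the order of 74 is 78.

78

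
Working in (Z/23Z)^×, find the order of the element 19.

22

By Lagrange's theorem, ord_23(19) divides φ(23) = 23 − 1 = 22 = 2 · 11.
Divisors of 22: 1, 2, 11, 22.
Check 19^d mod 23 for each divisor in increasing order:
19^1 ≡ 19 (mod 23)
19^2 ≡ 16 (mod 23)
19^11 ≡ 22 (mod 23)
19^22 ≡ 1 (mod 23) ✓
So ord_23(19) = 22.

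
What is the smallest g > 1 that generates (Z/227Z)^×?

φ(227) = 227 − 1 = 226 = 2 · 113.
Test candidates g = 2, 3, … against the prime factors q ∈ {2, 113} of φ(227): g is a generator iff g^(226/q) ≢ 1 for every such q.
g = 2: 2^113 ≡ 226; 2^2 ≡ 4 — none is 1, so 2 is a primitive root.
The smallest primitive root modulo 227 is 2.

2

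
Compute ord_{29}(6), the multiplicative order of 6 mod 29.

14

ord(6) | φ(29) = 29 − 1 = 28 = 2^2 · 7.
Divisors of 28: 1, 2, 4, 7, 14, 28.
Check 6^d mod 29 for each divisor in increasing order:
6^1 ≡ 6 (mod 29)
6^2 ≡ 7 (mod 29)
6^4 ≡ 20 (mod 29)
6^7 ≡ 28 (mod 29)
6^14 ≡ 1 (mod 29) ✓
So ord_29(6) = 14.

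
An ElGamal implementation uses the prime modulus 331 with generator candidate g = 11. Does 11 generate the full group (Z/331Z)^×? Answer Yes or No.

Yes

φ(331) = 331 − 1 = 330 = 2 · 3 · 5 · 11.
Test 11^(330/q) mod 331 for each prime factor q of 330:
11^165 ≡ 330 (mod 331)  [q = 2: ≢ 1 ✓]
11^110 ≡ 31 (mod 331)  [q = 3: ≢ 1 ✓]
11^66 ≡ 124 (mod 331)  [q = 5: ≢ 1 ✓]
11^30 ≡ 180 (mod 331)  [q = 11: ≢ 1 ✓]
None equal 1, so ord_331(11) = 330: 11 is a primitive root.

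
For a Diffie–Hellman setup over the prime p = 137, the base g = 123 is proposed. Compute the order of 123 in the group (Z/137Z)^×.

17

ord(123) | φ(137) = 137 − 1 = 136 = 2^3 · 17.
Divisors of 136: 1, 2, 4, 8, 17, 34, 68, 136.
Test each divisor d:
123^1 ≡ 123 (mod 137)
123^2 ≡ 59 (mod 137)
123^4 ≡ 56 (mod 137)
123^8 ≡ 122 (mod 137)
123^17 ≡ 1 (mod 137) ✓
The smallest such exponent is 17, so the order of 123 is 17.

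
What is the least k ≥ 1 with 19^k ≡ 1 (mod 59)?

The order of 19 must divide φ(59) = 59 − 1 = 58 = 2 · 29.
Divisors of 58: 1, 2, 29, 58.
Test each divisor d:
19^1 ≡ 19 (mod 59)
19^2 ≡ 7 (mod 59)
19^29 ≡ 1 (mod 59) ✓
The smallest such exponent is 29, so the order of 19 is 29.

29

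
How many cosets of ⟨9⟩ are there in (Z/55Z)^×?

4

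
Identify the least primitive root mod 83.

φ(83) = 83 − 1 = 82 = 2 · 41.
g is a primitive root iff g^(82/q) ≢ 1 (mod 83) for each prime q ∈ {2, 41}.
g = 2: 2^41 ≡ 82; 2^2 ≡ 4 — none is 1, so 2 is a primitive root.
So 2 is the smallest generator of (Z/83Z)^×.

2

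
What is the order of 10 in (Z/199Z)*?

99

ord(10) | φ(199) = 199 − 1 = 198 = 2 · 3^2 · 11.
Divisors of 198: 1, 2, 3, 6, 9, 11, 18, 22, 33, 66, 99, 198.
Evaluate successive powers at the divisors of 198:
10^1 ≡ 10
10^2 ≡ 100
10^3 ≡ 5
10^6 ≡ 25
10^9 ≡ 125
10^11 ≡ 162
10^18 ≡ 103
10^22 ≡ 175
10^33 ≡ 92
10^66 ≡ 106
10^99 ≡ 1
So ord_199(10) = 99.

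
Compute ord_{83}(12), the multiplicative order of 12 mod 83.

41

The order of 12 must divide φ(83) = 83 − 1 = 82 = 2 · 41.
Divisors of 82: 1, 2, 41, 82.
Evaluate successive powers at the divisors of 82:
12^1 ≡ 12
12^2 ≡ 61
12^41 ≡ 1
Therefore the multiplicative order of 12 modulo 83 is 41.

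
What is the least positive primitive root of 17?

3

φ(17) = 17 − 1 = 16 = 2^4.
Test candidates g = 2, 3, … against the prime factors q ∈ {2} of φ(17): g is a generator iff g^(16/q) ≢ 1 for every such q.
g = 2: 2^8 ≡ 1 — hits 1, so not a primitive root.
g = 3: 3^8 ≡ 16 — none is 1, so 3 is a primitive root.
So 3 is the smallest generator of (Z/17Z)^×.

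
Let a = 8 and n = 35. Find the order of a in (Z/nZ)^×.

By Lagrange's theorem, ord_35(8) divides φ(35) = φ(5·7) = (5−1)·(7−1) = 4·6 = 24 = 2^3 · 3.
Divisors of 24: 1, 2, 3, 4, 6, 8, 12, 24.
Evaluate successive powers at the divisors of 24:
8^1 ≡ 8 (mod 35)
8^2 ≡ 29 (mod 35)
8^3 ≡ 22 (mod 35)
8^4 ≡ 1 (mod 35) ✓
So ord_35(8) = 4.

4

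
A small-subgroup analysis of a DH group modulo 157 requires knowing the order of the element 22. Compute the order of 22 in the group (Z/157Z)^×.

12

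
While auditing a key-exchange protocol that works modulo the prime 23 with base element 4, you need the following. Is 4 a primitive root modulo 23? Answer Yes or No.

No

φ(23) = 23 − 1 = 22 = 2 · 11.
It suffices to check that the order of 4 is not a proper divisor of 22: compute 4^(22/q) for q ∈ {2, 11}.
4^11 ≡ 1 (mod 23)  [q = 2: ≡ 1 ✗]
4^2 ≡ 16 (mod 23)  [q = 11: ≢ 1 ✓]
The check at q = 2 fails, so 4 generates a proper subgroup.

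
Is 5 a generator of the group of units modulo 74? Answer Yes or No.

Yes

φ(74) = φ(2)·φ(37) = 1·36 = 36 = 2^2 · 3^2.
Test 5^(36/q) mod 74 for each prime factor q of 36:
5^18 ≡ 73 (mod 74)  [q = 2: ≢ 1 ✓]
5^12 ≡ 47 (mod 74)  [q = 3: ≢ 1 ✓]
All checks pass, so 5 has order 36 and is a primitive root modulo 74.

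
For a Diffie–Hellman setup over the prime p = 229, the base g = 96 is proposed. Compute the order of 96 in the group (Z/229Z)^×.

228

ord(96) | φ(229) = 229 − 1 = 228 = 2^2 · 3 · 19.
Divisors of 228: 1, 2, 3, 4, 6, 12, 19, 38, 57, 76, 114, 228.
Compute 96^d (mod 229) for the divisors d until we hit 1:
96^1 ≡ 96
96^2 ≡ 56
96^3 ≡ 109
96^4 ≡ 159
96^6 ≡ 202
96^12 ≡ 42
96^19 ≡ 140
96^38 ≡ 135
96^57 ≡ 122
96^76 ≡ 134
96^114 ≡ 228
96^228 ≡ 1
The smallest such exponent is 228, so the order of 96 is 228.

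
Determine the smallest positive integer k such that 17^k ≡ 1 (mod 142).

10

The order of 17 must divide φ(142) = φ(2)·φ(71) = 1·70 = 70 = 2 · 5 · 7.
Divisors of 70: 1, 2, 5, 7, 10, 14, 35, 70.
Check 17^d mod 142 for each divisor in increasing order:
17^1 ≡ 17
17^2 ≡ 5
17^5 ≡ 141
17^7 ≡ 137
17^10 ≡ 1
Therefore the multiplicative order of 17 modulo 142 is 10.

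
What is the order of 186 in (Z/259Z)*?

The order of 186 must divide φ(259) = φ(7·37) = (7−1)·(37−1) = 6·36 = 216 = 2^3 · 3^3.
Divisors of 216: 1, 2, 3, 4, 6, 8, 9, 12, 18, 24, 27, 36, 54, 72, 108, 216.
Test each divisor d:
186^1 ≡ 186 (mod 259)
186^2 ≡ 149 (mod 259)
186^3 ≡ 1 (mod 259) ✓
Hence ord(186) = 3.

3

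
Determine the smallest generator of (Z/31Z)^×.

3

φ(31) = 31 − 1 = 30 = 2 · 3 · 5.
Test candidates g = 2, 3, … against the prime factors q ∈ {2, 3, 5} of φ(31): g is a generator iff g^(30/q) ≢ 1 for every such q.
g = 2: 2^15 ≡ 1 — hits 1, so not a primitive root.
g = 3: 3^15 ≡ 30; 3^10 ≡ 25; 3^6 ≡ 16 — none is 1, so 3 is a primitive root.
Hence the least primitive root of 31 is 3.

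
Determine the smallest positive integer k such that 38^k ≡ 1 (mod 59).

58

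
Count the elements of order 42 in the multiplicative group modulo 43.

12

φ(43) = 43 − 1 = 42 = 2 · 3 · 7.
(Z/43Z)^× is cyclic (|G| = 42); a cyclic group of order m has exactly φ(d) elements of each order d | m, and none otherwise.
42 = 2 · 3 · 7 divides 42, and φ(42) = 12.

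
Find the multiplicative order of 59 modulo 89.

By Lagrange's theorem, ord_89(59) divides φ(89) = 89 − 1 = 88 = 2^3 · 11.
Divisors of 88: 1, 2, 4, 8, 11, 22, 44, 88.
Evaluate successive powers at the divisors of 88:
59^1 ≡ 59
59^2 ≡ 10
59^4 ≡ 11
59^8 ≡ 32
59^11 ≡ 12
59^22 ≡ 55
59^44 ≡ 88
59^88 ≡ 1
So ord_89(59) = 88.

88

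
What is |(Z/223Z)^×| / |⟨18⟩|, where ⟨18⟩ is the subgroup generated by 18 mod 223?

The order of 18 must divide φ(223) = 223 − 1 = 222 = 2 · 3 · 37.
Divisors of 222: 1, 2, 3, 6, 37, 74, 111, 222.
Test each divisor d:
18^1 ≡ 18 (mod 223)
18^2 ≡ 101 (mod 223)
18^3 ≡ 34 (mod 223)
18^6 ≡ 41 (mod 223)
18^37 ≡ 183 (mod 223)
18^74 ≡ 39 (mod 223)
18^111 ≡ 1 (mod 223) ✓
Thus |⟨18⟩| = ord(18) = 111.
[(Z/223Z)^× : ⟨18⟩] = 222/111 = 2.

2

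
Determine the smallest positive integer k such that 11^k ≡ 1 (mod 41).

The order of 11 must divide φ(41) = 41 − 1 = 40 = 2^3 · 5.
Divisors of 40: 1, 2, 4, 5, 8, 10, 20, 40.
Compute 11^d (mod 41) for the divisors d until we hit 1:
11^1 ≡ 11 (mod 41)
11^2 ≡ 39 (mod 41)
11^4 ≡ 4 (mod 41)
11^5 ≡ 3 (mod 41)
11^8 ≡ 16 (mod 41)
11^10 ≡ 9 (mod 41)
11^20 ≡ 40 (mod 41)
11^40 ≡ 1 (mod 41) ✓
The smallest such exponent is 40, so the order of 11 is 40.

40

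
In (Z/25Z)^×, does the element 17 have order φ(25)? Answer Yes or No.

φ(25) = φ(5^2) = 5·(5−1) = 20 = 2^2 · 5.
Test 17^(20/q) mod 25 for each prime factor q of 20:
17^10 ≡ 24 (mod 25)  [q = 2: ≢ 1 ✓]
17^4 ≡ 21 (mod 25)  [q = 5: ≢ 1 ✓]
All checks pass, so 17 has order 20 and is a primitive root modulo 25.

Yes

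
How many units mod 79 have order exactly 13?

φ(79) = 79 − 1 = 78 = 2 · 3 · 13.
In a cyclic group of order 78, there are φ(d) elements of order d for each divisor d of 78, and zero for non-divisors.
13 | 78, and φ(13) = 13 − 1 = 12.

12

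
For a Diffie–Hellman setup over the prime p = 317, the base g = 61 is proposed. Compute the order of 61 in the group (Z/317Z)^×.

158

Since 61 ∈ (Z/317Z)^×, its order divides φ(317) = 317 − 1 = 316 = 2^2 · 79.
Divisors of 316: 1, 2, 4, 79, 158, 316.
Compute 61^d (mod 317) for the divisors d until we hit 1:
61^1 ≡ 61 (mod 317)
61^2 ≡ 234 (mod 317)
61^4 ≡ 232 (mod 317)
61^79 ≡ 316 (mod 317)
61^158 ≡ 1 (mod 317) ✓
Hence ord(61) = 158.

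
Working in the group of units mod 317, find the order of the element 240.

79

Since 240 ∈ (Z/317Z)^×, its order divides φ(317) = 317 − 1 = 316 = 2^2 · 79.
Divisors of 316: 1, 2, 4, 79, 158, 316.
Check 240^d mod 317 for each divisor in increasing order:
240^1 ≡ 240 (mod 317)
240^2 ≡ 223 (mod 317)
240^4 ≡ 277 (mod 317)
240^79 ≡ 1 (mod 317) ✓
Therefore the multiplicative order of 240 modulo 317 is 79.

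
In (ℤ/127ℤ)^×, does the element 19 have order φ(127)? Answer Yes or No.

No

φ(127) = 127 − 1 = 126 = 2 · 3^2 · 7.
19 is a primitive root mod 127 iff 19^(φ(127)/q) ≢ 1 for every prime q | φ(127), i.e. q ∈ {2, 3, 7}.
19^63 ≡ 1 (mod 127)  [q = 2: ≡ 1 ✗]
19^42 ≡ 1 (mod 127)  [q = 3: ≡ 1 ✗]
19^18 ≡ 1 (mod 127)  [q = 7: ≡ 1 ✗]
The check at q = 2 fails, so 19 generates a proper subgroup.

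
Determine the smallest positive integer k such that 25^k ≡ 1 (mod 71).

5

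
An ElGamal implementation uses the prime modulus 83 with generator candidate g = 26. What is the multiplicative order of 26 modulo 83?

41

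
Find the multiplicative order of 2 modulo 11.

10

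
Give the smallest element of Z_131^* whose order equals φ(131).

2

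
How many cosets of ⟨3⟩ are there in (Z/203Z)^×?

2

Since 3 ∈ (Z/203Z)^×, its order divides φ(203) = φ(7·29) = (7−1)·(29−1) = 6·28 = 168 = 2^3 · 3 · 7.
Divisors of 168: 1, 2, 3, 4, 6, 7, 8, 12, 14, 21, 24, 28, 42, 56, 84, 168.
Check 3^d mod 203 for each divisor in increasing order:
3^1 ≡ 3
3^2 ≡ 9
3^3 ≡ 27
3^4 ≡ 81
3^6 ≡ 120
3^7 ≡ 157
3^8 ≡ 65
3^12 ≡ 190
3^14 ≡ 86
3^21 ≡ 104
3^24 ≡ 169
3^28 ≡ 88
3^42 ≡ 57
3^56 ≡ 30
3^84 ≡ 1
The order of 3 is 84, so the subgroup it generates has 84 elements.
[(Z/203Z)^× : ⟨3⟩] = 168/84 = 2.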